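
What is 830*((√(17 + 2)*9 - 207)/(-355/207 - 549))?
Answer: 17782335/56999 - 773145*√19/56999 ≈ 252.85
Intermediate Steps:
830*((√(17 + 2)*9 - 207)/(-355/207 - 549)) = 830*((√19*9 - 207)/(-355*1/207 - 549)) = 830*((9*√19 - 207)/(-355/207 - 549)) = 830*((-207 + 9*√19)/(-113998/207)) = 830*((-207 + 9*√19)*(-207/113998)) = 830*(42849/113998 - 1863*√19/113998) = 17782335/56999 - 773145*√19/56999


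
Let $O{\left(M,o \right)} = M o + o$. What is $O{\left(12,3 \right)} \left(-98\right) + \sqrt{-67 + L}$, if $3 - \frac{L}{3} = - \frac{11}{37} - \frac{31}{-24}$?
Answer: $-3822 + \frac{i \sqrt{1335774}}{148} \approx -3822.0 + 7.8092 i$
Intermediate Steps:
$O{\left(M,o \right)} = o + M o$
$L = \frac{1781}{296}$ ($L = 9 - 3 \left(- \frac{11}{37} - \frac{31}{-24}\right) = 9 - 3 \left(\left(-11\right) \frac{1}{37} - - \frac{31}{24}\right) = 9 - 3 \left(- \frac{11}{37} + \frac{31}{24}\right) = 9 - \frac{883}{296} = \frac{1781}{296} \approx 6.0169$)
$O{\left(12,3 \right)} \left(-98\right) + \sqrt{-67 + L} = 3 \left(1 + 12\right) \left(-98\right) + \sqrt{-67 + \frac{1781}{296}} = 3 \cdot 13 \left(-98\right) + \sqrt{- \frac{18051}{296}} = 39 \left(-98\right) + \frac{i \sqrt{1335774}}{148} = -3822 + \frac{i \sqrt{1335774}}{148}$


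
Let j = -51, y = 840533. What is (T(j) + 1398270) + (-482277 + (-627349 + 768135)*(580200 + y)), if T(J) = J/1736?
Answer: 347235122979365/1736 ≈ 2.0002e+11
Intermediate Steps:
T(J) = J/1736 (T(J) = J*(1/1736) = J/1736)
(T(j) + 1398270) + (-482277 + (-627349 + 768135)*(580200 + y)) = ((1/1736)*(-51) + 1398270) + (-482277 + (-627349 + 768135)*(580200 + 840533)) = (-51/1736 + 1398270) + (-482277 + 140786*1420733) = 2427396669/1736 + (-482277 + 200019316138) = 2427396669/1736 + 200018833861 = 347235122979365/1736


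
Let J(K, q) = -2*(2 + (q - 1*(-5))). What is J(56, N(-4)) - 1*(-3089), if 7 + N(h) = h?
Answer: 3097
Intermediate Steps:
N(h) = -7 + h
J(K, q) = -14 - 2*q (J(K, q) = -2*(2 + (q + 5)) = -2*(2 + (5 + q)) = -2*(7 + q) = -14 - 2*q)
J(56, N(-4)) - 1*(-3089) = (-14 - 2*(-7 - 4)) - 1*(-3089) = (-14 - 2*(-11)) + 3089 = (-14 + 22) + 3089 = 8 + 3089 = 3097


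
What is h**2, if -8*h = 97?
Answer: 9409/64 ≈ 147.02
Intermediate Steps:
h = -97/8 (h = -1/8*97 = -97/8 ≈ -12.125)
h**2 = (-97/8)**2 = 9409/64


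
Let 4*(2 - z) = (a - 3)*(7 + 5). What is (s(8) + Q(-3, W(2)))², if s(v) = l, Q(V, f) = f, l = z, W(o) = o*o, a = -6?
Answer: 1089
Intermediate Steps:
W(o) = o²
z = 29 (z = 2 - (-6 - 3)*(7 + 5)/4 = 2 - (-9)*12/4 = 2 - ¼*(-108) = 2 + 27 = 29)
l = 29
s(v) = 29
(s(8) + Q(-3, W(2)))² = (29 + 2²)² = (29 + 4)² = 33² = 1089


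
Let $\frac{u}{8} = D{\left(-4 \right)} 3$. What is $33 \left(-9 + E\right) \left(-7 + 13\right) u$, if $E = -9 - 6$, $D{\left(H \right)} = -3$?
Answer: $342144$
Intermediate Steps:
$E = -15$
$u = -72$ ($u = 8 \left(\left(-3\right) 3\right) = 8 \left(-9\right) = -72$)
$33 \left(-9 + E\right) \left(-7 + 13\right) u = 33 \left(-9 - 15\right) \left(-7 + 13\right) \left(-72\right) = 33 \left(\left(-24\right) 6\right) \left(-72\right) = 33 \left(-144\right) \left(-72\right) = \left(-4752\right) \left(-72\right) = 342144$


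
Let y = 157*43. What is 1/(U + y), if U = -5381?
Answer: 1/1370 ≈ 0.00072993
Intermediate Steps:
y = 6751
1/(U + y) = 1/(-5381 + 6751) = 1/1370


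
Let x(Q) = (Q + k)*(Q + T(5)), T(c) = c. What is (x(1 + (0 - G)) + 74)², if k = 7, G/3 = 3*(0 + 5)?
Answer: 2301289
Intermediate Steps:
G = 45 (G = 3*(3*(0 + 5)) = 3*(3*5) = 3*15 = 45)
x(Q) = (5 + Q)*(7 + Q) (x(Q) = (Q + 7)*(Q + 5) = (7 + Q)*(5 + Q) = (5 + Q)*(7 + Q))
(x(1 + (0 - G)) + 74)² = ((35 + (1 + (0 - 1*45))² + 12*(1 + (0 - 1*45))) + 74)² = ((35 + (1 + (0 - 45))² + 12*(1 + (0 - 45))) + 74)² = ((35 + (1 - 45)² + 12*(1 - 45)) + 74)² = ((35 + (-44)² + 12*(-44)) + 74)² = ((35 + 1936 - 528) + 74)² = (1443 + 74)² = 1517² = 2301289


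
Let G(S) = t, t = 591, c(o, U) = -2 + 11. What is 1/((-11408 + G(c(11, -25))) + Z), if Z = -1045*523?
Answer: -1/557352 ≈ -1.7942e-6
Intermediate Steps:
c(o, U) = 9
Z = -546535
G(S) = 591
1/((-11408 + G(c(11, -25))) + Z) = 1/((-11408 + 591) - 546535) = 1/(-10817 - 546535) = 1/(-557352) = -1/557352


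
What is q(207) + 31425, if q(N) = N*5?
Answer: 32460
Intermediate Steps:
q(N) = 5*N
q(207) + 31425 = 5*207 + 31425 = 1035 + 31425 = 32460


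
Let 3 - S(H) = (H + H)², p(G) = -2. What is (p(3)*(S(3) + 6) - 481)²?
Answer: 182329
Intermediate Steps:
S(H) = 3 - 4*H² (S(H) = 3 - (H + H)² = 3 - (2*H)² = 3 - 4*H²)
(p(3)*(S(3) + 6) - 481)² = (-2*((3 - 4*3²) + 6) - 481)² = (-2*((3 - 4*9) + 6) - 481)² = (-2*((3 - 36) + 6) - 481)² = (-2*(-33 + 6) - 481)² = (-2*(-27) - 481)² = (54 - 481)² = (-427)² = 182329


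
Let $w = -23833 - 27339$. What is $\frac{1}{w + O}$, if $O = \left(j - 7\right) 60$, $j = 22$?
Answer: $- \frac{1}{50272} \approx -1.9892 \cdot 10^{-5}$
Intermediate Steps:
$O = 900$ ($O = \left(22 - 7\right) 60 = 15 \cdot 60 = 900$)
$w = -51172$ ($w = -23833 - 27339 = -51172$)
$\frac{1}{w + O} = \frac{1}{-51172 + 900} = \frac{1}{-50272} = - \frac{1}{50272}$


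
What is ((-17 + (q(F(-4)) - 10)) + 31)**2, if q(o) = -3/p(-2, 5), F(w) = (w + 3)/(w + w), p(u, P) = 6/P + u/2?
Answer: 121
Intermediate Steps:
p(u, P) = u/2 + 6/P (p(u, P) = 6/P + u*(1/2) = 6/P + u/2 = u/2 + 6/P)
F(w) = (3 + w)/(2*w) (F(w) = (3 + w)/((2*w)) = (3 + w)*(1/(2*w)) = (3 + w)/(2*w))
q(o) = -15 (q(o) = -3/((1/2)*(-2) + 6/5) = -3/(-1 + 6*(1/5)) = -3/(-1 + 6/5) = -3/1/5 = -3*5 = -15)
((-17 + (q(F(-4)) - 10)) + 31)**2 = ((-17 + (-15 - 10)) + 31)**2 = ((-17 - 25) + 31)**2 = (-42 + 31)**2 = (-11)**2 = 121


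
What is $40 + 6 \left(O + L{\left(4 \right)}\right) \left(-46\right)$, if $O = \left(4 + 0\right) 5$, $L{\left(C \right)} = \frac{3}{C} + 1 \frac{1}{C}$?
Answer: $-5756$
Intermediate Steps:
$L{\left(C \right)} = \frac{4}{C}$ ($L{\left(C \right)} = \frac{3}{C} + \frac{1}{C} = \frac{4}{C}$)
$O = 20$ ($O = 4 \cdot 5 = 20$)
$40 + 6 \left(O + L{\left(4 \right)}\right) \left(-46\right) = 40 + 6 \left(20 + \frac{4}{4}\right) \left(-46\right) = 40 + 6 \left(20 + 4 \cdot \frac{1}{4}\right) \left(-46\right) = 40 + 6 \left(20 + 1\right) \left(-46\right) = 40 + 6 \cdot 21 \left(-46\right) = 40 + 126 \left(-46\right) = 40 - 5796 = -5756$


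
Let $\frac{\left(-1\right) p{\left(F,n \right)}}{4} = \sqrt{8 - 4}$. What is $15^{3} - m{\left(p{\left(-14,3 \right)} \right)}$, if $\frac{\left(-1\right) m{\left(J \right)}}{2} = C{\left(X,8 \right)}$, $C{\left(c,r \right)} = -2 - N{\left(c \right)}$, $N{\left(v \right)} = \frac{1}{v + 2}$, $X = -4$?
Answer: $3372$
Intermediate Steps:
$N{\left(v \right)} = \frac{1}{2 + v}$
$p{\left(F,n \right)} = -8$ ($p{\left(F,n \right)} = - 4 \sqrt{8 - 4} = - 4 \sqrt{4} = \left(-4\right) 2 = -8$)
$C{\left(c,r \right)} = -2 - \frac{1}{2 + c}$
$m{\left(J \right)} = 3$ ($m{\left(J \right)} = - 2 \frac{-5 - -8}{2 - 4} = - 2 \frac{-5 + 8}{-2} = - 2 \left(\left(- \frac{1}{2}\right) 3\right) = \left(-2\right) \left(- \frac{3}{2}\right) = 3$)
$15^{3} - m{\left(p{\left(-14,3 \right)} \right)} = 15^{3} - 3 = 3375 - 3 = 3372$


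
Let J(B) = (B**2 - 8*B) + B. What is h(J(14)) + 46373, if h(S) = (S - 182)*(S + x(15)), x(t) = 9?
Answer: 37385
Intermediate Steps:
J(B) = B**2 - 7*B
h(S) = (-182 + S)*(9 + S) (h(S) = (S - 182)*(S + 9) = (-182 + S)*(9 + S))
h(J(14)) + 46373 = (-1638 + (14*(-7 + 14))**2 - 2422*(-7 + 14)) + 46373 = (-1638 + (14*7)**2 - 2422*7) + 46373 = (-1638 + 98**2 - 173*98) + 46373 = (-1638 + 9604 - 16954) + 46373 = -8988 + 46373 = 37385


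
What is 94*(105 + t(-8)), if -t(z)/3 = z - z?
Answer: 9870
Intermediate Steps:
t(z) = 0 (t(z) = -3*(z - z) = -3*0 = 0)
94*(105 + t(-8)) = 94*(105 + 0) = 94*105 = 9870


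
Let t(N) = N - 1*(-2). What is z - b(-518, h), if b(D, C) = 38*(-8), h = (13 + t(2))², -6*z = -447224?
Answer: 224524/3 ≈ 74841.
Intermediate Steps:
z = 223612/3 (z = -⅙*(-447224) = 223612/3 ≈ 74537.)
t(N) = 2 + N (t(N) = N + 2 = 2 + N)
h = 289 (h = (13 + (2 + 2))² = (13 + 4)² = 17² = 289)
b(D, C) = -304
z - b(-518, h) = 223612/3 - 1*(-304) = 223612/3 + 304 = 224524/3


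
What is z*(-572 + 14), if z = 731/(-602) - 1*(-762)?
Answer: -2971629/7 ≈ -4.2452e+5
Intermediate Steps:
z = 10651/14 (z = 731*(-1/602) + 762 = -17/14 + 762 = 10651/14 ≈ 760.79)
z*(-572 + 14) = 10651*(-572 + 14)/14 = (10651/14)*(-558) = -2971629/7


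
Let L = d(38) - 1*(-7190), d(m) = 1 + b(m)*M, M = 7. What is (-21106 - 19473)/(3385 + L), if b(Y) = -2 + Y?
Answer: -40579/10828 ≈ -3.7476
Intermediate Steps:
d(m) = -13 + 7*m (d(m) = 1 + (-2 + m)*7 = 1 + (-14 + 7*m) = -13 + 7*m)
L = 7443 (L = (-13 + 7*38) - 1*(-7190) = (-13 + 266) + 7190 = 253 + 7190 = 7443)
(-21106 - 19473)/(3385 + L) = (-21106 - 19473)/(3385 + 7443) = -40579/10828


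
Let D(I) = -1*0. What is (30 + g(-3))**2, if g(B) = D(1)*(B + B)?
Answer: 900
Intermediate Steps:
D(I) = 0
g(B) = 0 (g(B) = 0*(B + B) = 0*(2*B) = 0)
(30 + g(-3))**2 = (30 + 0)**2 = 30**2 = 900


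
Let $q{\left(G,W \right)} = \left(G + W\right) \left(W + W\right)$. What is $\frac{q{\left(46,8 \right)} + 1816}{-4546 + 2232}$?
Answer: $- \frac{1340}{1157} \approx -1.1582$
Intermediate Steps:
$q{\left(G,W \right)} = 2 W \left(G + W\right)$ ($q{\left(G,W \right)} = \left(G + W\right) 2 W = 2 W \left(G + W\right)$)
$\frac{q{\left(46,8 \right)} + 1816}{-4546 + 2232} = \frac{2 \cdot 8 \left(46 + 8\right) + 1816}{-4546 + 2232} = \frac{2 \cdot 8 \cdot 54 + 1816}{-2314} = \left(864 + 1816\right) \left(- \frac{1}{2314}\right) = 2680 \left(- \frac{1}{2314}\right) = - \frac{1340}{1157}$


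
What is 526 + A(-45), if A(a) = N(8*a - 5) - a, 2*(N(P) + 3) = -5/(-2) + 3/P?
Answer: 831099/1460 ≈ 569.25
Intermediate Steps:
N(P) = -7/4 + 3/(2*P) (N(P) = -3 + (-5/(-2) + 3/P)/2 = -3 + (-5*(-½) + 3/P)/2 = -3 + (5/2 + 3/P)/2 = -3 + (5/4 + 3/(2*P)) = -7/4 + 3/(2*P))
A(a) = -a + (41 - 56*a)/(4*(-5 + 8*a)) (A(a) = (6 - 7*(8*a - 5))/(4*(8*a - 5)) - a = (6 - 7*(-5 + 8*a))/(4*(-5 + 8*a)) - a = (6 + (35 - 56*a))/(4*(-5 + 8*a)) - a = (41 - 56*a)/(4*(-5 + 8*a)) - a = -a + (41 - 56*a)/(4*(-5 + 8*a)))
526 + A(-45) = 526 + (41 - 36*(-45) - 32*(-45)²)/(4*(-5 + 8*(-45))) = 526 + (41 + 1620 - 32*2025)/(4*(-5 - 360)) = 526 + (¼)*(41 + 1620 - 64800)/(-365) = 526 + (¼)*(-1/365)*(-63139) = 526 + 63139/1460 = 831099/1460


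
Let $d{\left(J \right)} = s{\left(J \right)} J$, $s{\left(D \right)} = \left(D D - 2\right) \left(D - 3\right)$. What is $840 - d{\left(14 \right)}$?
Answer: $-29036$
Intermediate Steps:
$s{\left(D \right)} = \left(-3 + D\right) \left(-2 + D^{2}\right)$ ($s{\left(D \right)} = \left(D^{2} - 2\right) \left(-3 + D\right) = \left(-2 + D^{2}\right) \left(-3 + D\right) = \left(-3 + D\right) \left(-2 + D^{2}\right)$)
$d{\left(J \right)} = J \left(6 + J^{3} - 3 J^{2} - 2 J\right)$ ($d{\left(J \right)} = \left(6 + J^{3} - 3 J^{2} - 2 J\right) J = J \left(6 + J^{3} - 3 J^{2} - 2 J\right)$)
$840 - d{\left(14 \right)} = 840 - 14 \left(6 + 14^{3} - 3 \cdot 14^{2} - 28\right) = 840 - 14 \left(6 + 2744 - 588 - 28\right) = 840 - 14 \cdot 2134 = 840 - 29876 = -29036$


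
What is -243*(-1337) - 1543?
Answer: 323348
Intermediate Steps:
-243*(-1337) - 1543 = 324891 - 1543 = 323348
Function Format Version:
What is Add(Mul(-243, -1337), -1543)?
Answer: 323348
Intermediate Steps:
Add(Mul(-243, -1337), -1543) = Add(324891, -1543) = 323348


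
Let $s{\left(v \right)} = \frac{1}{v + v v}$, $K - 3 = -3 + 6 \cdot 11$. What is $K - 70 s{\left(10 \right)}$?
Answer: $\frac{719}{11} \approx 65.364$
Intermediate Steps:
$K = 66$ ($K = 3 + \left(-3 + 6 \cdot 11\right) = 3 + \left(-3 + 66\right) = 3 + 63 = 66$)
$s{\left(v \right)} = \frac{1}{v + v^{2}}$
$K - 70 s{\left(10 \right)} = 66 - 70 \frac{1}{10 \left(1 + 10\right)} = 66 - 70 \frac{1}{10 \cdot 11} = 66 - 70 \cdot \frac{1}{10} \cdot \frac{1}{11} = 66 - \frac{7}{11} = \frac{719}{11}$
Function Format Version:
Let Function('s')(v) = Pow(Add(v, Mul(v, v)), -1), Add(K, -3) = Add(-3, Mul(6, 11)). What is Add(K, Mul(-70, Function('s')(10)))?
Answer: Rational(719, 11) ≈ 65.364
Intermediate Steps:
K = 66 (K = Add(3, Add(-3, Mul(6, 11))) = Add(3, Add(-3, 66)) = Add(3, 63) = 66)
Function('s')(v) = Pow(Add(v, Pow(v, 2)), -1)
Add(K, Mul(-70, Function('s')(10))) = Add(66, Mul(-70, Mul(Pow(10, -1), Pow(Add(1, 10), -1)))) = Add(66, Mul(-70, Mul(Rational(1, 10), Pow(11, -1)))) = Add(66, Mul(-70, Mul(Rational(1, 10), Rational(1, 11)))) = Add(66, Mul(-70, Rational(1, 110))) = Add(66, Rational(-7, 11)) = Rational(719, 11)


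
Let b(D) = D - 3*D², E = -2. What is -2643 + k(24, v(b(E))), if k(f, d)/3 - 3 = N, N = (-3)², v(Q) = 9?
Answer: -2607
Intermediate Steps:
N = 9
k(f, d) = 36 (k(f, d) = 9 + 3*9 = 9 + 27 = 36)
-2643 + k(24, v(b(E))) = -2643 + 36 = -2607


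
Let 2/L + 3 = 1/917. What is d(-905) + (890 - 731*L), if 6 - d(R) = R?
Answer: 3146702/1375 ≈ 2288.5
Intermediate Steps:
L = -917/1375 (L = 2/(-3 + 1/917) = 2/(-2750/917) = 2*(-917/2750) = -917/1375 ≈ -0.66691)
d(R) = 6 - R
d(-905) + (890 - 731*L) = (6 - 1*(-905)) + (890 - 731*(-917/1375)) = (6 + 905) + (890 + 670327/1375) = 911 + 1894077/1375 = 3146702/1375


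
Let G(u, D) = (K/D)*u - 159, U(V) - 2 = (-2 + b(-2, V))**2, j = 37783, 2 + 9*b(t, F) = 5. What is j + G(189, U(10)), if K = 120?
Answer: 1821952/43 ≈ 42371.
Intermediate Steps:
b(t, F) = 1/3 (b(t, F) = -2/9 + (1/9)*5 = -2/9 + 5/9 = 1/3)
U(V) = 43/9 (U(V) = 2 + (-2 + 1/3)**2 = 2 + (-5/3)**2 = 2 + 25/9 = 43/9)
G(u, D) = -159 + 120*u/D (G(u, D) = (120/D)*u - 159 = 120*u/D - 159 = -159 + 120*u/D)
j + G(189, U(10)) = 37783 + (-159 + 120*189/(43/9)) = 37783 + (-159 + 120*189*(9/43)) = 37783 + (-159 + 204120/43) = 37783 + 197283/43 = 1821952/43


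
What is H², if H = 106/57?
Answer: 11236/3249 ≈ 3.4583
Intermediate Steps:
H = 106/57 (H = 106*(1/57) = 106/57 ≈ 1.8596)
H² = (106/57)² = 11236/3249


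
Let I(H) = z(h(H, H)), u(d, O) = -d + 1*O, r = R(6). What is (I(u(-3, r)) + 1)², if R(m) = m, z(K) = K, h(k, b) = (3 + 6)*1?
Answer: 100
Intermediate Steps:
h(k, b) = 9 (h(k, b) = 9*1 = 9)
r = 6
u(d, O) = O - d (u(d, O) = -d + O = O - d)
I(H) = 9
(I(u(-3, r)) + 1)² = (9 + 1)² = 10² = 100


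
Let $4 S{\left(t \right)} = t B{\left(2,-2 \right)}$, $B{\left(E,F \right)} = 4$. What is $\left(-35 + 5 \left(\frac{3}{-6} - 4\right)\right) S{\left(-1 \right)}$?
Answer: $\frac{115}{2} \approx 57.5$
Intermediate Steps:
$S{\left(t \right)} = t$ ($S{\left(t \right)} = \frac{t 4}{4} = \frac{4 t}{4} = t$)
$\left(-35 + 5 \left(\frac{3}{-6} - 4\right)\right) S{\left(-1 \right)} = \left(-35 + 5 \left(\frac{3}{-6} - 4\right)\right) \left(-1\right) = \left(-35 + 5 \left(3 \left(- \frac{1}{6}\right) - 4\right)\right) \left(-1\right) = \left(-35 + 5 \left(- \frac{1}{2} - 4\right)\right) \left(-1\right) = \left(-35 + 5 \left(- \frac{9}{2}\right)\right) \left(-1\right) = \left(-35 - \frac{45}{2}\right) \left(-1\right) = \left(- \frac{115}{2}\right) \left(-1\right) = \frac{115}{2}$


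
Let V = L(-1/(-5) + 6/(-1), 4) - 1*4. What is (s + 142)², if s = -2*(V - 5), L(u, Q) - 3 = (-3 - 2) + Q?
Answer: 24336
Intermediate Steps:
L(u, Q) = -2 + Q (L(u, Q) = 3 + ((-3 - 2) + Q) = 3 + (-5 + Q) = -2 + Q)
V = -2 (V = (-2 + 4) - 1*4 = 2 - 4 = -2)
s = 14 (s = -2*(-2 - 5) = -2*(-7) = 14)
(s + 142)² = (14 + 142)² = 156² = 24336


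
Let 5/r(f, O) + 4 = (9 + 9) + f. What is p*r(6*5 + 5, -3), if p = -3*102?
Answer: -1530/49 ≈ -31.224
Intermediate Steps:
p = -306
r(f, O) = 5/(14 + f) (r(f, O) = 5/(-4 + ((9 + 9) + f)) = 5/(-4 + (18 + f)) = 5/(14 + f))
p*r(6*5 + 5, -3) = -1530/(14 + (6*5 + 5)) = -1530/(14 + (30 + 5)) = -1530/(14 + 35) = -1530/49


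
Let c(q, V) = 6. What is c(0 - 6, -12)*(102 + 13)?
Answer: 690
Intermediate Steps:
c(0 - 6, -12)*(102 + 13) = 6*(102 + 13) = 6*115 = 690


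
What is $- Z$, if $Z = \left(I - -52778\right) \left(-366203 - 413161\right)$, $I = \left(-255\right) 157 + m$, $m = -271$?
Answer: $9720227808$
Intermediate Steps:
$I = -40306$ ($I = \left(-255\right) 157 - 271 = -40035 - 271 = -40306$)
$Z = -9720227808$ ($Z = \left(-40306 - -52778\right) \left(-366203 - 413161\right) = \left(-40306 + \left(-331 + 53109\right)\right) \left(-779364\right) = \left(-40306 + 52778\right) \left(-779364\right) = 12472 \left(-779364\right) = -9720227808$)
$- Z = \left(-1\right) \left(-9720227808\right) = 9720227808$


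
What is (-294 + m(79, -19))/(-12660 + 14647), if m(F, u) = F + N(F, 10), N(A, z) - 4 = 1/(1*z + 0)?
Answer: -2109/19870 ≈ -0.10614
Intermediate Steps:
N(A, z) = 4 + 1/z (N(A, z) = 4 + 1/(1*z + 0) = 4 + 1/(z + 0) = 4 + 1/z)
m(F, u) = 41/10 + F (m(F, u) = F + (4 + 1/10) = F + (4 + ⅒) = F + 41/10 = 41/10 + F)
(-294 + m(79, -19))/(-12660 + 14647) = (-294 + (41/10 + 79))/(-12660 + 14647) = (-294 + 831/10)/1987 = -2109/10*1/1987 = -2109/19870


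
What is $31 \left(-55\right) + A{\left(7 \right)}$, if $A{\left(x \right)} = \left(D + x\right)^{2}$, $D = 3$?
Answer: $-1605$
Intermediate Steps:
$A{\left(x \right)} = \left(3 + x\right)^{2}$
$31 \left(-55\right) + A{\left(7 \right)} = 31 \left(-55\right) + \left(3 + 7\right)^{2} = -1705 + 10^{2} = -1705 + 100 = -1605$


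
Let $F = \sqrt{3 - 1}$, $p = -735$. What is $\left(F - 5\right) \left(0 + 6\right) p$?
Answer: $22050 - 4410 \sqrt{2} \approx 15813.0$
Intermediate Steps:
$F = \sqrt{2} \approx 1.4142$
$\left(F - 5\right) \left(0 + 6\right) p = \left(\sqrt{2} - 5\right) \left(0 + 6\right) \left(-735\right) = \left(-5 + \sqrt{2}\right) 6 \left(-735\right) = \left(-30 + 6 \sqrt{2}\right) \left(-735\right) = 22050 - 4410 \sqrt{2}$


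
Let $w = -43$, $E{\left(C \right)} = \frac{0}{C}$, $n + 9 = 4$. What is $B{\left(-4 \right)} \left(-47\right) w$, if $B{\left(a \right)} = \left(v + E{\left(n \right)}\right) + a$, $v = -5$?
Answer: $-18189$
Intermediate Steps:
$n = -5$ ($n = -9 + 4 = -5$)
$E{\left(C \right)} = 0$
$B{\left(a \right)} = -5 + a$ ($B{\left(a \right)} = \left(-5 + 0\right) + a = -5 + a$)
$B{\left(-4 \right)} \left(-47\right) w = \left(-5 - 4\right) \left(-47\right) \left(-43\right) = \left(-9\right) \left(-47\right) \left(-43\right) = 423 \left(-43\right) = -18189$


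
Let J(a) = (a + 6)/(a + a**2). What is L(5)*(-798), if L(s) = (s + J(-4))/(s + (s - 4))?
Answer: -4123/6 ≈ -687.17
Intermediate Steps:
J(a) = (6 + a)/(a + a**2)
L(s) = (1/6 + s)/(-4 + 2*s) (L(s) = (s + (6 - 4)/((-4)*(1 - 4)))/(s + (s - 4)) = (s - 1/4*2/(-3))/(s + (-4 + s)) = (s - 1/4*(-1/3)*2)/(-4 + 2*s) = (s + 1/6)/(-4 + 2*s) = (1/6 + s)/(-4 + 2*s))
L(5)*(-798) = ((1 + 6*5)/(12*(-2 + 5)))*(-798) = ((1/12)*(1 + 30)/3)*(-798) = ((1/12)*(1/3)*31)*(-798) = (31/36)*(-798) = -4123/6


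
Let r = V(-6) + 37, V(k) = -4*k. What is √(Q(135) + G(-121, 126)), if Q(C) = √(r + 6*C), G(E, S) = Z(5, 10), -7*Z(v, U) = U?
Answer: √(-70 + 49*√871)/7 ≈ 5.2994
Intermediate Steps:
Z(v, U) = -U/7
r = 61 (r = -4*(-6) + 37 = 24 + 37 = 61)
G(E, S) = -10/7 (G(E, S) = -⅐*10 = -10/7)
Q(C) = √(61 + 6*C)
√(Q(135) + G(-121, 126)) = √(√(61 + 6*135) - 10/7) = √(√(61 + 810) - 10/7) = √(√871 - 10/7) = √(-10/7 + √871)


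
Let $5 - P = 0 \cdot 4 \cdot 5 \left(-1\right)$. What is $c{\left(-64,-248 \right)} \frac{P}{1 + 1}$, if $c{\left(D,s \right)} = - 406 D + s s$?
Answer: $218720$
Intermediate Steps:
$c{\left(D,s \right)} = s^{2} - 406 D$ ($c{\left(D,s \right)} = - 406 D + s^{2} = s^{2} - 406 D$)
$P = 5$ ($P = 5 - 0 \cdot 4 \cdot 5 \left(-1\right) = 5 - 0 \cdot 20 \left(-1\right) = 5 - 0 \left(-1\right) = 5 - 0 = 5 + 0 = 5$)
$c{\left(-64,-248 \right)} \frac{P}{1 + 1} = \left(\left(-248\right)^{2} - -25984\right) \frac{5}{1 + 1} = \left(61504 + 25984\right) \frac{5}{2} = 87488 \cdot 5 \cdot \frac{1}{2} = 87488 \cdot \frac{5}{2} = 218720$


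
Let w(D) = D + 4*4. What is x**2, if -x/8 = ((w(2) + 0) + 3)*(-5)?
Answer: 705600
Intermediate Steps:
w(D) = 16 + D (w(D) = D + 16 = 16 + D)
x = 840 (x = -8*(((16 + 2) + 0) + 3)*(-5) = -8*((18 + 0) + 3)*(-5) = -8*(18 + 3)*(-5) = -168*(-5) = -8*(-105) = 840)
x**2 = 840**2 = 705600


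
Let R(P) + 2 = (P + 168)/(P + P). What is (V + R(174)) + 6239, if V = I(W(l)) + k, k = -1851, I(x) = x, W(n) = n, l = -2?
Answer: 254329/58 ≈ 4385.0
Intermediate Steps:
R(P) = -2 + (168 + P)/(2*P) (R(P) = -2 + (P + 168)/(P + P) = -2 + (168 + P)/((2*P)) = -2 + (168 + P)*(1/(2*P)) = -2 + (168 + P)/(2*P))
V = -1853 (V = -2 - 1851 = -1853)
(V + R(174)) + 6239 = (-1853 + (-3/2 + 84/174)) + 6239 = (-1853 + (-3/2 + 84*(1/174))) + 6239 = (-1853 + (-3/2 + 14/29)) + 6239 = (-1853 - 59/58) + 6239 = -107533/58 + 6239 = 254329/58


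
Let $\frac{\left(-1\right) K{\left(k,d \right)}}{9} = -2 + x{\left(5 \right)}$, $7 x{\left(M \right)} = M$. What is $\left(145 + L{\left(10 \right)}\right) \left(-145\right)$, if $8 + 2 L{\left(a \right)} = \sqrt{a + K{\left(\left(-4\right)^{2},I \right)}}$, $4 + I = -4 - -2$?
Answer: $-20445 - \frac{145 \sqrt{1057}}{14} \approx -20782.0$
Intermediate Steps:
$x{\left(M \right)} = \frac{M}{7}$
$I = -6$ ($I = -4 - 2 = -6$)
$K{\left(k,d \right)} = \frac{81}{7}$ ($K{\left(k,d \right)} = - 9 \left(-2 + \frac{1}{7} \cdot 5\right) = - 9 \left(-2 + \frac{5}{7}\right) = \left(-9\right) \left(- \frac{9}{7}\right) = \frac{81}{7}$)
$L{\left(a \right)} = -4 + \frac{\sqrt{\frac{81}{7} + a}}{2}$ ($L{\left(a \right)} = -4 + \frac{\sqrt{a + \frac{81}{7}}}{2} = -4 + \frac{\sqrt{\frac{81}{7} + a}}{2}$)
$\left(145 + L{\left(10 \right)}\right) \left(-145\right) = \left(145 - \left(4 - \frac{\sqrt{567 + 49 \cdot 10}}{14}\right)\right) \left(-145\right) = \left(145 - \left(4 - \frac{\sqrt{567 + 490}}{14}\right)\right) \left(-145\right) = \left(145 - \left(4 - \frac{\sqrt{1057}}{14}\right)\right) \left(-145\right) = \left(141 + \frac{\sqrt{1057}}{14}\right) \left(-145\right) = -20445 - \frac{145 \sqrt{1057}}{14}$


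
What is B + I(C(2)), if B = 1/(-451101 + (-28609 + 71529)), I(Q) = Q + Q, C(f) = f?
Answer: 1632723/408181 ≈ 4.0000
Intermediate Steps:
I(Q) = 2*Q
B = -1/408181 (B = 1/(-451101 + 42920) = 1/(-408181) = -1/408181 ≈ -2.4499e-6)
B + I(C(2)) = -1/408181 + 2*2 = -1/408181 + 4 = 1632723/408181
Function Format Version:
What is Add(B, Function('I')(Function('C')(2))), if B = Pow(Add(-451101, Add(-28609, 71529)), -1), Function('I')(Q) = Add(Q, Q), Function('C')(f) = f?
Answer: Rational(1632723, 408181) ≈ 4.0000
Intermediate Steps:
Function('I')(Q) = Mul(2, Q)
B = Rational(-1, 408181) (B = Pow(Add(-451101, 42920), -1) = Pow(-408181, -1) = Rational(-1, 408181) ≈ -2.4499e-6)
Add(B, Function('I')(Function('C')(2))) = Add(Rational(-1, 408181), Mul(2, 2)) = Add(Rational(-1, 408181), 4) = Rational(1632723, 408181)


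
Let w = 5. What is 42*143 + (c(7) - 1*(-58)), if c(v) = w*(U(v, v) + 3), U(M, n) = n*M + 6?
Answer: 6354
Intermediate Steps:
U(M, n) = 6 + M*n (U(M, n) = M*n + 6 = 6 + M*n)
c(v) = 45 + 5*v² (c(v) = 5*((6 + v*v) + 3) = 5*((6 + v²) + 3) = 5*(9 + v²) = 45 + 5*v²)
42*143 + (c(7) - 1*(-58)) = 42*143 + ((45 + 5*7²) - 1*(-58)) = 6006 + ((45 + 5*49) + 58) = 6006 + ((45 + 245) + 58) = 6006 + (290 + 58) = 6006 + 348 = 6354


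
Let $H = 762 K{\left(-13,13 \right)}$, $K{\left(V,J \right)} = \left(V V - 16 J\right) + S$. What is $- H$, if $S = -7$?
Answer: $35052$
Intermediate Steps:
$K{\left(V,J \right)} = -7 + V^{2} - 16 J$ ($K{\left(V,J \right)} = \left(V V - 16 J\right) - 7 = \left(V^{2} - 16 J\right) - 7 = -7 + V^{2} - 16 J$)
$H = -35052$ ($H = 762 \left(-7 + \left(-13\right)^{2} - 208\right) = 762 \left(-7 + 169 - 208\right) = 762 \left(-46\right) = -35052$)
$- H = \left(-1\right) \left(-35052\right) = 35052$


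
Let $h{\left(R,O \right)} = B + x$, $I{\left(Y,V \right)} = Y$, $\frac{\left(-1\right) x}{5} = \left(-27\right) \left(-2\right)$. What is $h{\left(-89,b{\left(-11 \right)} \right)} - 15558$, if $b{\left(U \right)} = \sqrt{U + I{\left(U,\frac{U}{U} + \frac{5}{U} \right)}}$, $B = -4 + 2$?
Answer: $-15830$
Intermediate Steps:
$x = -270$ ($x = - 5 \left(\left(-27\right) \left(-2\right)\right) = \left(-5\right) 54 = -270$)
$B = -2$
$b{\left(U \right)} = \sqrt{2} \sqrt{U}$ ($b{\left(U \right)} = \sqrt{U + U} = \sqrt{2 U} = \sqrt{2} \sqrt{U}$)
$h{\left(R,O \right)} = -272$ ($h{\left(R,O \right)} = -2 - 270 = -272$)
$h{\left(-89,b{\left(-11 \right)} \right)} - 15558 = -272 - 15558 = -15830$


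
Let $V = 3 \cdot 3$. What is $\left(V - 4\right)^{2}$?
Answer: $25$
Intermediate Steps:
$V = 9$
$\left(V - 4\right)^{2} = \left(9 - 4\right)^{2} = 5^{2} = 25$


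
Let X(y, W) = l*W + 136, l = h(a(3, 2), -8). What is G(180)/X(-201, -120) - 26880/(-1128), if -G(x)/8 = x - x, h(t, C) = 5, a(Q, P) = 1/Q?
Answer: 1120/47 ≈ 23.830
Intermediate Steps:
l = 5
G(x) = 0 (G(x) = -8*(x - x) = -8*0 = 0)
X(y, W) = 136 + 5*W (X(y, W) = 5*W + 136 = 136 + 5*W)
G(180)/X(-201, -120) - 26880/(-1128) = 0/(136 + 5*(-120)) - 26880/(-1128) = 0/(136 - 600) - 26880*(-1/1128) = 0/(-464) + 1120/47 = 0*(-1/464) + 1120/47 = 0 + 1120/47 = 1120/47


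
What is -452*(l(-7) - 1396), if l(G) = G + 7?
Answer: 630992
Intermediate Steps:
l(G) = 7 + G
-452*(l(-7) - 1396) = -452*((7 - 7) - 1396) = -452*(0 - 1396) = -452*(-1396) = 630992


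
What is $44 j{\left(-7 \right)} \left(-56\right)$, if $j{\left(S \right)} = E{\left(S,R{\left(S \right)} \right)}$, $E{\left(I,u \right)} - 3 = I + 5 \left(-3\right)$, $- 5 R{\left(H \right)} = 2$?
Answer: $46816$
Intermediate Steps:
$R{\left(H \right)} = - \frac{2}{5}$ ($R{\left(H \right)} = \left(- \frac{1}{5}\right) 2 = - \frac{2}{5}$)
$E{\left(I,u \right)} = -12 + I$ ($E{\left(I,u \right)} = 3 + \left(I + 5 \left(-3\right)\right) = 3 + \left(I - 15\right) = 3 + \left(-15 + I\right) = -12 + I$)
$j{\left(S \right)} = -12 + S$
$44 j{\left(-7 \right)} \left(-56\right) = 44 \left(-12 - 7\right) \left(-56\right) = 44 \left(-19\right) \left(-56\right) = \left(-836\right) \left(-56\right) = 46816$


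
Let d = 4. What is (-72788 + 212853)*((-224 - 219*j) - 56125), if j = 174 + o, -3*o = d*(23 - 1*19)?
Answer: -13066243655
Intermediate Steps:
o = -16/3 (o = -4*(23 - 1*19)/3 = -4*(23 - 19)/3 = -4*4/3 = -⅓*16 = -16/3 ≈ -5.3333)
j = 506/3 (j = 174 - 16/3 = 506/3 ≈ 168.67)
(-72788 + 212853)*((-224 - 219*j) - 56125) = (-72788 + 212853)*((-224 - 219*506/3) - 56125) = 140065*((-224 - 36938) - 56125) = 140065*(-37162 - 56125) = 140065*(-93287) = -13066243655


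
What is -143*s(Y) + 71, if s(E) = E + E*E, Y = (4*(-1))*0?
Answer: 71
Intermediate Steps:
Y = 0 (Y = -4*0 = 0)
s(E) = E + E**2
-143*s(Y) + 71 = -0*(1 + 0) + 71 = -0 + 71 = -143*0 + 71 = 0 + 71 = 71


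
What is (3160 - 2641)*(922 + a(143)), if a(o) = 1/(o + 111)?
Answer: 121544091/254 ≈ 4.7852e+5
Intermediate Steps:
a(o) = 1/(111 + o)
(3160 - 2641)*(922 + a(143)) = (3160 - 2641)*(922 + 1/(111 + 143)) = 519*(922 + 1/254) = 519*(234189/254) = 121544091/254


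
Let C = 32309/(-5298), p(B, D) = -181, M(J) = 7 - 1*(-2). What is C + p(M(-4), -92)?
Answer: -991247/5298 ≈ -187.10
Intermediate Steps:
M(J) = 9 (M(J) = 7 + 2 = 9)
C = -32309/5298 (C = 32309*(-1/5298) = -32309/5298 ≈ -6.0983)
C + p(M(-4), -92) = -32309/5298 - 181 = -991247/5298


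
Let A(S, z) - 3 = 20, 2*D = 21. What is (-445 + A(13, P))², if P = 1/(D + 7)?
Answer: 178084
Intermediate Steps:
D = 21/2 (D = (½)*21 = 21/2 ≈ 10.500)
P = 2/35 (P = 1/(21/2 + 7) = 1/(35/2) = 2/35 ≈ 0.057143)
A(S, z) = 23 (A(S, z) = 3 + 20 = 23)
(-445 + A(13, P))² = (-445 + 23)² = (-422)² = 178084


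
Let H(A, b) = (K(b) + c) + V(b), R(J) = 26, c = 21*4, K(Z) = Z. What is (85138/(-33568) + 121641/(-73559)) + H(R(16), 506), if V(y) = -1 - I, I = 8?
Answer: 712137927121/1234614256 ≈ 576.81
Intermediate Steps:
V(y) = -9 (V(y) = -1 - 1*8 = -1 - 8 = -9)
c = 84
H(A, b) = 75 + b (H(A, b) = (b + 84) - 9 = (84 + b) - 9 = 75 + b)
(85138/(-33568) + 121641/(-73559)) + H(R(16), 506) = (85138/(-33568) + 121641/(-73559)) + (75 + 506) = (85138*(-1/33568) + 121641*(-1/73559)) + 581 = (-42569/16784 - 121641/73559) + 581 = -5172955615/1234614256 + 581 = 712137927121/1234614256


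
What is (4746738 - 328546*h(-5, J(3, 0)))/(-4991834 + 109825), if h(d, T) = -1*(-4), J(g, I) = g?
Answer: -3432554/4882009 ≈ -0.70310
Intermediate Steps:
h(d, T) = 4
(4746738 - 328546*h(-5, J(3, 0)))/(-4991834 + 109825) = (4746738 - 328546*4)/(-4991834 + 109825) = (4746738 - 1314184)/(-4882009) = 3432554*(-1/4882009) = -3432554/4882009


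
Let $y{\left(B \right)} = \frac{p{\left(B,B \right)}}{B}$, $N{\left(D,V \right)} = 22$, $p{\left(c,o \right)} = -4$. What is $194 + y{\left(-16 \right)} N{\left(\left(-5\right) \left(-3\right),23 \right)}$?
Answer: $\frac{399}{2} \approx 199.5$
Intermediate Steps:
$y{\left(B \right)} = - \frac{4}{B}$
$194 + y{\left(-16 \right)} N{\left(\left(-5\right) \left(-3\right),23 \right)} = 194 + - \frac{4}{-16} \cdot 22 = 194 + \left(-4\right) \left(- \frac{1}{16}\right) 22 = 194 + \frac{1}{4} \cdot 22 = 194 + \frac{11}{2} = \frac{399}{2}$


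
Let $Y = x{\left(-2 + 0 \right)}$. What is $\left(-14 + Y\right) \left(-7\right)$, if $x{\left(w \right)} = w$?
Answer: $112$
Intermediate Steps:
$Y = -2$ ($Y = -2 + 0 = -2$)
$\left(-14 + Y\right) \left(-7\right) = \left(-14 - 2\right) \left(-7\right) = \left(-16\right) \left(-7\right) = 112$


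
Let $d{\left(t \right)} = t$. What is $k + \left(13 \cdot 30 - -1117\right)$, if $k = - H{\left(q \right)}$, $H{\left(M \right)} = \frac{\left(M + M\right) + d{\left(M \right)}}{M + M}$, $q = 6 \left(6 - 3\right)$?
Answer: $\frac{3011}{2} \approx 1505.5$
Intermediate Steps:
$q = 18$ ($q = 6 \cdot 3 = 18$)
$H{\left(M \right)} = \frac{3}{2}$ ($H{\left(M \right)} = \frac{\left(M + M\right) + M}{M + M} = \frac{2 M + M}{2 M} = 3 M \frac{1}{2 M} = \frac{3}{2}$)
$k = - \frac{3}{2}$ ($k = \left(-1\right) \frac{3}{2} = - \frac{3}{2} \approx -1.5$)
$k + \left(13 \cdot 30 - -1117\right) = - \frac{3}{2} + \left(13 \cdot 30 - -1117\right) = - \frac{3}{2} + \left(390 + 1117\right) = - \frac{3}{2} + 1507 = \frac{3011}{2}$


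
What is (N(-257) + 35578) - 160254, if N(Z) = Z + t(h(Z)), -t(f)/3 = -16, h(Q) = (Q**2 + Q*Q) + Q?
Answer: -124885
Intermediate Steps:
h(Q) = Q + 2*Q**2 (h(Q) = (Q**2 + Q**2) + Q = 2*Q**2 + Q = Q + 2*Q**2)
t(f) = 48 (t(f) = -3*(-16) = 48)
N(Z) = 48 + Z (N(Z) = Z + 48 = 48 + Z)
(N(-257) + 35578) - 160254 = ((48 - 257) + 35578) - 160254 = (-209 + 35578) - 160254 = 35369 - 160254 = -124885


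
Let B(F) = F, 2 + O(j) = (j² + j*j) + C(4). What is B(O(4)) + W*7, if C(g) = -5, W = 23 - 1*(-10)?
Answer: 256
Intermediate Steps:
W = 33 (W = 23 + 10 = 33)
O(j) = -7 + 2*j² (O(j) = -2 + ((j² + j*j) - 5) = -2 + ((j² + j²) - 5) = -2 + (2*j² - 5) = -2 + (-5 + 2*j²) = -7 + 2*j²)
B(O(4)) + W*7 = (-7 + 2*4²) + 33*7 = (-7 + 2*16) + 231 = (-7 + 32) + 231 = 25 + 231 = 256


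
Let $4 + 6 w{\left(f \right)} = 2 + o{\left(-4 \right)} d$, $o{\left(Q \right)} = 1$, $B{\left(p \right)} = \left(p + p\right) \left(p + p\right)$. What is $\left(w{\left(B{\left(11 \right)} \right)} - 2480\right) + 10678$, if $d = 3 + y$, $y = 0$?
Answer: $\frac{49189}{6} \approx 8198.2$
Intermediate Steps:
$B{\left(p \right)} = 4 p^{2}$ ($B{\left(p \right)} = 2 p 2 p = 4 p^{2}$)
$d = 3$ ($d = 3 + 0 = 3$)
$w{\left(f \right)} = \frac{1}{6}$ ($w{\left(f \right)} = - \frac{2}{3} + \frac{2 + 1 \cdot 3}{6} = - \frac{2}{3} + \frac{2 + 3}{6} = - \frac{2}{3} + \frac{1}{6} \cdot 5 = - \frac{2}{3} + \frac{5}{6} = \frac{1}{6}$)
$\left(w{\left(B{\left(11 \right)} \right)} - 2480\right) + 10678 = \left(\frac{1}{6} - 2480\right) + 10678 = - \frac{14879}{6} + 10678 = \frac{49189}{6}$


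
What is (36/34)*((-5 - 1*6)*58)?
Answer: -11484/17 ≈ -675.53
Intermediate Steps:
(36/34)*((-5 - 1*6)*58) = (36*(1/34))*((-5 - 6)*58) = 18*(-11*58)/17 = (18/17)*(-638) = -11484/17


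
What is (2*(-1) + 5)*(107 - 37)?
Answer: 210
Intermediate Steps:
(2*(-1) + 5)*(107 - 37) = (-2 + 5)*70 = 3*70 = 210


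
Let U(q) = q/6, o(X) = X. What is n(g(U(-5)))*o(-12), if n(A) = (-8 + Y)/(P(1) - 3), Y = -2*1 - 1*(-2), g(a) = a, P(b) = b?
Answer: -48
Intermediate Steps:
U(q) = q/6 (U(q) = q*(⅙) = q/6)
Y = 0 (Y = -2 + 2 = 0)
n(A) = 4 (n(A) = (-8 + 0)/(1 - 3) = -8/(-2) = -8*(-½) = 4)
n(g(U(-5)))*o(-12) = 4*(-12) = -48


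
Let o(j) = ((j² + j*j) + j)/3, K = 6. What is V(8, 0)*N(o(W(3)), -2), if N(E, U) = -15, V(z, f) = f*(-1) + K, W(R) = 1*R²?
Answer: -90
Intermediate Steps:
W(R) = R²
V(z, f) = 6 - f (V(z, f) = f*(-1) + 6 = -f + 6 = 6 - f)
o(j) = j/3 + 2*j²/3 (o(j) = ((j² + j²) + j)*(⅓) = (2*j² + j)*(⅓) = (j + 2*j²)*(⅓) = j/3 + 2*j²/3)
V(8, 0)*N(o(W(3)), -2) = (6 - 1*0)*(-15) = (6 + 0)*(-15) = 6*(-15) = -90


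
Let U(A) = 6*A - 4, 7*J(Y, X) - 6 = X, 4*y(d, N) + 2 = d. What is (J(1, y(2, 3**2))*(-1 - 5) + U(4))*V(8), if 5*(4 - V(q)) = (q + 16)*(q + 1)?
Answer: -2912/5 ≈ -582.40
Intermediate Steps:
y(d, N) = -1/2 + d/4
J(Y, X) = 6/7 + X/7
U(A) = -4 + 6*A
V(q) = 4 - (1 + q)*(16 + q)/5 (V(q) = 4 - (q + 16)*(q + 1)/5 = 4 - (16 + q)*(1 + q)/5 = 4 - (1 + q)*(16 + q)/5)
(J(1, y(2, 3**2))*(-1 - 5) + U(4))*V(8) = ((6/7 + (-1/2 + (1/4)*2)/7)*(-1 - 5) + (-4 + 6*4))*(4/5 - 17/5*8 - 1/5*8**2) = ((6/7 + (-1/2 + 1/2)/7)*(-6) + (-4 + 24))*(4/5 - 136/5 - 1/5*64) = ((6/7 + (1/7)*0)*(-6) + 20)*(4/5 - 136/5 - 64/5) = ((6/7 + 0)*(-6) + 20)*(-196/5) = ((6/7)*(-6) + 20)*(-196/5) = (-36/7 + 20)*(-196/5) = (104/7)*(-196/5) = -2912/5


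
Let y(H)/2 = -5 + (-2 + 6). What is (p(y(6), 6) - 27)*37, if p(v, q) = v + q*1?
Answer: -851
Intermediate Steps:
y(H) = -2 (y(H) = 2*(-5 + (-2 + 6)) = 2*(-5 + 4) = 2*(-1) = -2)
p(v, q) = q + v (p(v, q) = v + q = q + v)
(p(y(6), 6) - 27)*37 = ((6 - 2) - 27)*37 = (4 - 27)*37 = -23*37 = -851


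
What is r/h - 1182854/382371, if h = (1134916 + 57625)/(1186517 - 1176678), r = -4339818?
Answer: -2332635625481008/65141870673 ≈ -35809.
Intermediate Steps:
h = 1192541/9839 ≈ 121.21
r/h - 1182854/382371 = -4339818/1192541/9839 - 1182854/382371 = -4339818*9839/1192541 - 1182854*1/382371 = -6099924186/170363 - 1182854/382371 = -2332635625481008/65141870673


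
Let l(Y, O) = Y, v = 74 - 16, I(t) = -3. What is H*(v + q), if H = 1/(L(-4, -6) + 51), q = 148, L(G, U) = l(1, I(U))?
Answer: 103/26 ≈ 3.9615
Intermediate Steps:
v = 58
L(G, U) = 1
H = 1/52 (H = 1/(1 + 51) = 1/52 ≈ 0.019231)
H*(v + q) = (58 + 148)/52 = (1/52)*206 = 103/26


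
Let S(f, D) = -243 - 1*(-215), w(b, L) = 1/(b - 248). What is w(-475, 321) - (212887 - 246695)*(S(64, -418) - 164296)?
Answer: -4016601767617/723 ≈ -5.5555e+9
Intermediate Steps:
w(b, L) = 1/(-248 + b)
S(f, D) = -28 (S(f, D) = -243 + 215 = -28)
w(-475, 321) - (212887 - 246695)*(S(64, -418) - 164296) = 1/(-248 - 475) - (212887 - 246695)*(-28 - 164296) = 1/(-723) - (-33808)*(-164324) = -1/723 - 1*5555465792 = -1/723 - 5555465792 = -4016601767617/723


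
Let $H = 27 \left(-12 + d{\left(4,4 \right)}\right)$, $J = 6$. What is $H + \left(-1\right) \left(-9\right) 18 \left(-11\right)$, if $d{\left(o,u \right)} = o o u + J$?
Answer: $-216$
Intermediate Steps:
$d{\left(o,u \right)} = 6 + u o^{2}$ ($d{\left(o,u \right)} = o o u + 6 = o^{2} u + 6 = u o^{2} + 6 = 6 + u o^{2}$)
$H = 1566$ ($H = 27 \left(-12 + \left(6 + 4 \cdot 4^{2}\right)\right) = 27 \left(-12 + \left(6 + 4 \cdot 16\right)\right) = 27 \left(-12 + \left(6 + 64\right)\right) = 27 \left(-12 + 70\right) = 27 \cdot 58 = 1566$)
$H + \left(-1\right) \left(-9\right) 18 \left(-11\right) = 1566 + \left(-1\right) \left(-9\right) 18 \left(-11\right) = 1566 + 9 \cdot 18 \left(-11\right) = 1566 + 162 \left(-11\right) = 1566 - 1782 = -216$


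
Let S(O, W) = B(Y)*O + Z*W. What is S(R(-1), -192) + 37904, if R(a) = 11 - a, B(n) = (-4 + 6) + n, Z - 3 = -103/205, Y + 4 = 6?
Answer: 7681856/205 ≈ 37472.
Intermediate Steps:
Y = 2 (Y = -4 + 6 = 2)
Z = 512/205 (Z = 3 - 103/205 = 512/205 ≈ 2.4976)
B(n) = 2 + n
S(O, W) = 4*O + 512*W/205 (S(O, W) = (2 + 2)*O + 512*W/205 = 4*O + 512*W/205)
S(R(-1), -192) + 37904 = (4*(11 - 1*(-1)) + (512/205)*(-192)) + 37904 = (4*(11 + 1) - 98304/205) + 37904 = (4*12 - 98304/205) + 37904 = (48 - 98304/205) + 37904 = -88464/205 + 37904 = 7681856/205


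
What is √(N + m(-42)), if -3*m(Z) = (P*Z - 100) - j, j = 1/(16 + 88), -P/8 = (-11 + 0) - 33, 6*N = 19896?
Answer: √22381918/52 ≈ 90.980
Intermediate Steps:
N = 3316 (N = (⅙)*19896 = 3316)
P = 352 (P = -8*((-11 + 0) - 33) = -8*(-11 - 33) = -8*(-44) = 352)
j = 1/104 ≈ 0.0096154
m(Z) = 3467/104 - 352*Z/3 (m(Z) = -((352*Z - 100) - 1*1/104)/3 = -((-100 + 352*Z) - 1/104)/3 = -(-10401/104 + 352*Z)/3 = 3467/104 - 352*Z/3)
√(N + m(-42)) = √(3316 + (3467/104 - 352/3*(-42))) = √(3316 + (3467/104 + 4928)) = √(3316 + 515979/104) = √(860843/104) = √22381918/52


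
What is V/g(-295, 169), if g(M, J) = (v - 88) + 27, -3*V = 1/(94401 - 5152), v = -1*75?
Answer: 1/36413592 ≈ 2.7462e-8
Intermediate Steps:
v = -75
V = -1/267747 (V = -1/(3*(94401 - 5152)) = -1/3/89249 = -1/3*1/89249 = -1/267747 ≈ -3.7349e-6)
g(M, J) = -136 (g(M, J) = (-75 - 88) + 27 = -163 + 27 = -136)
V/g(-295, 169) = -1/267747/(-136) = -1/267747*(-1/136) = 1/36413592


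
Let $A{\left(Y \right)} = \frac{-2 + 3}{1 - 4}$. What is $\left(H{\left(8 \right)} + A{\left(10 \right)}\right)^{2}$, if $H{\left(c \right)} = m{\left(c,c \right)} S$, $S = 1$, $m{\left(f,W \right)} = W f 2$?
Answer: $\frac{146689}{9} \approx 16299.0$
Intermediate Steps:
$m{\left(f,W \right)} = 2 W f$
$A{\left(Y \right)} = - \frac{1}{3}$ ($A{\left(Y \right)} = 1 \frac{1}{-3} = 1 \left(- \frac{1}{3}\right) = - \frac{1}{3}$)
$H{\left(c \right)} = 2 c^{2}$ ($H{\left(c \right)} = 2 c c 1 = 2 c^{2} \cdot 1 = 2 c^{2}$)
$\left(H{\left(8 \right)} + A{\left(10 \right)}\right)^{2} = \left(2 \cdot 8^{2} - \frac{1}{3}\right)^{2} = \left(2 \cdot 64 - \frac{1}{3}\right)^{2} = \left(128 - \frac{1}{3}\right)^{2} = \left(\frac{383}{3}\right)^{2} = \frac{146689}{9}$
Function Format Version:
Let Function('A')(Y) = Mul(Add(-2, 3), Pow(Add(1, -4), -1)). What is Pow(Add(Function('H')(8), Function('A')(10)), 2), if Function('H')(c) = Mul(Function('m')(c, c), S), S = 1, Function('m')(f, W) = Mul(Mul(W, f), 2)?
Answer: Rational(146689, 9) ≈ 16299.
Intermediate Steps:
Function('m')(f, W) = Mul(2, W, f)
Function('A')(Y) = Rational(-1, 3) (Function('A')(Y) = Mul(1, Pow(-3, -1)) = Mul(1, Rational(-1, 3)) = Rational(-1, 3))
Function('H')(c) = Mul(2, Pow(c, 2)) (Function('H')(c) = Mul(Mul(2, c, c), 1) = Mul(Mul(2, Pow(c, 2)), 1) = Mul(2, Pow(c, 2)))
Pow(Add(Function('H')(8), Function('A')(10)), 2) = Pow(Add(Mul(2, Pow(8, 2)), Rational(-1, 3)), 2) = Pow(Add(Mul(2, 64), Rational(-1, 3)), 2) = Pow(Add(128, Rational(-1, 3)), 2) = Pow(Rational(383, 3), 2) = Rational(146689, 9)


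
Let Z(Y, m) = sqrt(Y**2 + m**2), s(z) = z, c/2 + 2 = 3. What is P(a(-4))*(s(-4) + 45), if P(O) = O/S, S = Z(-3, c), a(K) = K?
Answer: -164*sqrt(13)/13 ≈ -45.485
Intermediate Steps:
c = 2 (c = -4 + 2*3 = -4 + 6 = 2)
S = sqrt(13) (S = sqrt((-3)**2 + 2**2) = sqrt(9 + 4) = sqrt(13) ≈ 3.6056)
P(O) = O*sqrt(13)/13 (P(O) = O/(sqrt(13)) = O*(sqrt(13)/13) = O*sqrt(13)/13)
P(a(-4))*(s(-4) + 45) = ((1/13)*(-4)*sqrt(13))*(-4 + 45) = -4*sqrt(13)/13*41 = -164*sqrt(13)/13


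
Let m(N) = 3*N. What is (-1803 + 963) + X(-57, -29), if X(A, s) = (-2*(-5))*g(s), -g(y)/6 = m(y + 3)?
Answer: 3840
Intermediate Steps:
g(y) = -54 - 18*y (g(y) = -18*(y + 3) = -18*(3 + y) = -6*(9 + 3*y) = -54 - 18*y)
X(A, s) = -540 - 180*s (X(A, s) = (-2*(-5))*(-54 - 18*s) = 10*(-54 - 18*s) = -540 - 180*s)
(-1803 + 963) + X(-57, -29) = (-1803 + 963) + (-540 - 180*(-29)) = -840 + (-540 + 5220) = -840 + 4680 = 3840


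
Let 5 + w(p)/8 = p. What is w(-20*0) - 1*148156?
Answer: -148196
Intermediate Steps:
w(p) = -40 + 8*p
w(-20*0) - 1*148156 = (-40 + 8*(-20*0)) - 1*148156 = (-40 + 8*0) - 148156 = (-40 + 0) - 148156 = -40 - 148156 = -148196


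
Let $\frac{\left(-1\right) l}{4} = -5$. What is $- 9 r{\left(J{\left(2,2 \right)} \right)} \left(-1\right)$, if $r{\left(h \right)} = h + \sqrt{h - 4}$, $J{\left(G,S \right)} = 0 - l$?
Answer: $-180 + 18 i \sqrt{6} \approx -180.0 + 44.091 i$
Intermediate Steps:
$l = 20$ ($l = \left(-4\right) \left(-5\right) = 20$)
$J{\left(G,S \right)} = -20$ ($J{\left(G,S \right)} = 0 - 20 = -20$)
$r{\left(h \right)} = h + \sqrt{-4 + h}$
$- 9 r{\left(J{\left(2,2 \right)} \right)} \left(-1\right) = - 9 \left(-20 + \sqrt{-4 - 20}\right) \left(-1\right) = - 9 \left(-20 + \sqrt{-24}\right) \left(-1\right) = - 9 \left(-20 + 2 i \sqrt{6}\right) \left(-1\right) = \left(180 - 18 i \sqrt{6}\right) \left(-1\right) = -180 + 18 i \sqrt{6}$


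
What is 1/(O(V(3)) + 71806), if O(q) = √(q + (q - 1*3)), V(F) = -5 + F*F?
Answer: 71806/5156101631 - √5/5156101631 ≈ 1.3926e-5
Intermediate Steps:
V(F) = -5 + F²
O(q) = √(-3 + 2*q) (O(q) = √(q + (q - 3)) = √(q + (-3 + q)) = √(-3 + 2*q))
1/(O(V(3)) + 71806) = 1/(√(-3 + 2*(-5 + 3²)) + 71806) = 1/(√(-3 + 2*(-5 + 9)) + 71806) = 1/(√(-3 + 2*4) + 71806) = 1/(√(-3 + 8) + 71806) = 1/(√5 + 71806) = 1/(71806 + √5)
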